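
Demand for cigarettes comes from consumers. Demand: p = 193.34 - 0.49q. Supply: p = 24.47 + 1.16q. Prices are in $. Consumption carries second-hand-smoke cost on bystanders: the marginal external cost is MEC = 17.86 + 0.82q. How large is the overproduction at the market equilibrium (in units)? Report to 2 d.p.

41.21 units

Market equilibrium (private): 24.47 + 1.16q = 193.34 - 0.49q → q_m = 102.3455.
Social marginal benefit = demand − MEC = 175.48 - 1.31q.
Set SMB = MC: 175.48 - 1.31q = 24.47 + 1.16q → q* = 61.1377.
Gap = |102.3455 − 61.1377| = 41.2078.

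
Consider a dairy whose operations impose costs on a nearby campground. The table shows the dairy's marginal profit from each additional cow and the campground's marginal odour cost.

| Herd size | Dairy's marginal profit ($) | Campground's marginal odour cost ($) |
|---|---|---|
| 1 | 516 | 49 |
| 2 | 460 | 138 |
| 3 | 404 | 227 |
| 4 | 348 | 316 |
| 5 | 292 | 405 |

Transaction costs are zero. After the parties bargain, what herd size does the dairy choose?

4

Bargaining reaches the level where marginal profit last exceeds marginal odour cost.
That holds through level 4 (348 ≥ 316) but not at 5 (292 < 405).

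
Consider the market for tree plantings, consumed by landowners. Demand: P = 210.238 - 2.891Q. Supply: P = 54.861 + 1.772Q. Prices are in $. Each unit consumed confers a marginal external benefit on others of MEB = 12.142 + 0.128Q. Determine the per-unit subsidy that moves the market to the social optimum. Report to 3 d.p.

subsidy = $16.870 per unit

Social marginal benefit = demand + MEB = 222.380 - 2.763Q.
Set SMB = MC: 222.380 - 2.763Q = 54.861 + 1.772Q → Q* = 36.9391.
The Pigouvian subsidy equals MEB at Q*: 12.142 + 0.128×36.9391 = 16.8702.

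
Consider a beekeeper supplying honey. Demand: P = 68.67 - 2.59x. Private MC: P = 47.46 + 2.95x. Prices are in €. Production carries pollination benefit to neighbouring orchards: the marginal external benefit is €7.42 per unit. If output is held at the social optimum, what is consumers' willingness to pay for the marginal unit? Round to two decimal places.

P = €55.29

Social marginal cost = private MC − MEB = 40.04 + 2.95x.
Set SMC = demand: 40.04 + 2.95x = 68.67 - 2.59x → x* = 5.1679.
Consumer price on the demand curve at x*: 68.67 − 2.59×5.1679 = 55.2851.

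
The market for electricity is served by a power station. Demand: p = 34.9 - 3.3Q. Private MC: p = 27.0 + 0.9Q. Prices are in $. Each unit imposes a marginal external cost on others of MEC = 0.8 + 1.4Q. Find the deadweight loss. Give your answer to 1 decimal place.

Market equilibrium (private): 27.0 + 0.9Q = 34.9 - 3.3Q → Q_m = 1.8810.
Social marginal cost = private MC + MEC = 27.8 + 2.3Q.
Set SMC = demand: 27.8 + 2.3Q = 34.9 - 3.3Q → Q* = 1.2679.
Height of the DWL triangle at Q_m is SMC(Q_m) − demand(Q_m) = MEC(Q_m) = 3.4333.
DWL = ½ × 0.6131 × 3.4333 = 1.0525.

DWL = $1.1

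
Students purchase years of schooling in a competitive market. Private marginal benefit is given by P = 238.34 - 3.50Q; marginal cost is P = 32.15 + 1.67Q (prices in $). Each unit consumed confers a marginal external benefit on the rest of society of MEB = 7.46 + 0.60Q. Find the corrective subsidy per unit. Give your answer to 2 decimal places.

subsidy = $35.51 per unit

Social marginal benefit = demand + MEB = 245.80 - 2.90Q.
Set SMB = MC: 245.80 - 2.90Q = 32.15 + 1.67Q → Q* = 46.7505.
The Pigouvian subsidy equals MEB at Q*: 7.46 + 0.60×46.7505 = 35.5103.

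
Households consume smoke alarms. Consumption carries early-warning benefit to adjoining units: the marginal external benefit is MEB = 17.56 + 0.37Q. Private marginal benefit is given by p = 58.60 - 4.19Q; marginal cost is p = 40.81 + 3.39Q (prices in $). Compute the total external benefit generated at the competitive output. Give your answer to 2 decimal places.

$42.23

Market equilibrium (private): 40.81 + 3.39Q = 58.60 - 4.19Q → Q_m = 2.3470.
Total external benefit = ∫₀^{Q_m} (17.56 + 0.37Q) dQ = 17.56×2.3470 + ½×0.37×2.3470² = 42.2324.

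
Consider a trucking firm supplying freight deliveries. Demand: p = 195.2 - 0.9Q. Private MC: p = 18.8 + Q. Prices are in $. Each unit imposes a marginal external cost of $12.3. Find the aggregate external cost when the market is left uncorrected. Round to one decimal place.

Market equilibrium (private): 18.8 + Q = 195.2 - 0.9Q → Q_m = 92.8421.
Total external cost = MEC × Q_m = 12.3 × 92.8421 = 1141.9578.

$1142.0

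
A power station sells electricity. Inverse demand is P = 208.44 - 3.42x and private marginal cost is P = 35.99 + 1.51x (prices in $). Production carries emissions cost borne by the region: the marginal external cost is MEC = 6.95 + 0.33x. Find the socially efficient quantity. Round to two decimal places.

Social marginal cost = private MC + MEC = 42.94 + 1.84x.
Set SMC = demand: 42.94 + 1.84x = 208.44 - 3.42x → x* = 31.4639.

x* = 31.46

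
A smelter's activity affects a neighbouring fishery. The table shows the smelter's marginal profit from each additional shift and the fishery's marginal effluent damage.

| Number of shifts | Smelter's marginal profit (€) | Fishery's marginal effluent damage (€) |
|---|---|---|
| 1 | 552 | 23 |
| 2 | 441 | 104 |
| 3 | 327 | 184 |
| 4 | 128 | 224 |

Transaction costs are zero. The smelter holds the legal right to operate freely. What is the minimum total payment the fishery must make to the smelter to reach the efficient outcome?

Left alone the smelter would choose level 4 (marginal profit stays positive).
Efficient level: k* = 3 (marginal profit ≥ marginal effluent damage through 3).
The fishery must at least cover the smelter's forgone profit from cutting 4→3: 128 = 128.

€128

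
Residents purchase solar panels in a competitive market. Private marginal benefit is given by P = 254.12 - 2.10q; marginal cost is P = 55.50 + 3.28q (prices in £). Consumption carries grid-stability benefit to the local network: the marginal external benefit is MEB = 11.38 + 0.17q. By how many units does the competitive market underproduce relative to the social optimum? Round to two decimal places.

Market equilibrium (private): 55.50 + 3.28q = 254.12 - 2.10q → q_m = 36.9182.
Social marginal benefit = demand + MEB = 265.50 - 1.93q.
Set SMB = MC: 265.50 - 1.93q = 55.50 + 3.28q → q* = 40.3071.
Gap = |36.9182 − 40.3071| = 3.3889.

3.39 units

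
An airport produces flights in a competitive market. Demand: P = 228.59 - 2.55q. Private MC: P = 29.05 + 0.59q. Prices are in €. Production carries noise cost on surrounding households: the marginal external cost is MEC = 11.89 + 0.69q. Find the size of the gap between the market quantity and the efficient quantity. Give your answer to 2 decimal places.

14.55 units

Market equilibrium (private): 29.05 + 0.59q = 228.59 - 2.55q → q_m = 63.5478.
Social marginal cost = private MC + MEC = 40.94 + 1.28q.
Set SMC = demand: 40.94 + 1.28q = 228.59 - 2.55q → q* = 48.9948.
Gap = |63.5478 − 48.9948| = 14.5530.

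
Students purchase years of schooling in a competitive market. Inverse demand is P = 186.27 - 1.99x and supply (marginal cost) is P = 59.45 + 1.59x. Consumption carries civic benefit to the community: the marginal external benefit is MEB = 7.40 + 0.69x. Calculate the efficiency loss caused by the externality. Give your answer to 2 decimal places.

DWL = 175.43

Market equilibrium (private): 59.45 + 1.59x = 186.27 - 1.99x → x_m = 35.4246.
Social marginal benefit = demand + MEB = 193.67 - 1.30x.
Set SMB = MC: 193.67 - 1.30x = 59.45 + 1.59x → x* = 46.4429.
Between x* and x_m the wedge SMB − MC runs linearly from 0 to MEB(x_m), so the loss is a triangle.
DWL = ½ × 11.0183 × 31.8430 = 175.4279.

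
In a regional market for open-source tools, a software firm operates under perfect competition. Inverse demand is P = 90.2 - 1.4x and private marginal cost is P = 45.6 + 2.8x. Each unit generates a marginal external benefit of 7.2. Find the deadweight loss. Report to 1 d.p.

Market equilibrium (private): 45.6 + 2.8x = 90.2 - 1.4x → x_m = 10.6190.
Social marginal cost = private MC − MEB = 38.4 + 2.8x.
Set SMC = demand: 38.4 + 2.8x = 90.2 - 1.4x → x* = 12.3333.
The loss is the area between SMC and demand from x* to x_m; with linear curves that's a triangle of height MEB(x_m).
DWL = ½ × 1.7143 × 7.2000 = 6.1715.

DWL = 6.2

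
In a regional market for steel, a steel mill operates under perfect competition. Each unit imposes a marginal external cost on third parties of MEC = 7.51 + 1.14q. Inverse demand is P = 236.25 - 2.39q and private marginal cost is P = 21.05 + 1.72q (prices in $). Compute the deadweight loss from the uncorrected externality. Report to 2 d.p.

DWL = $430.09

Market equilibrium (private): 21.05 + 1.72q = 236.25 - 2.39q → q_m = 52.3601.
Social marginal cost = private MC + MEC = 28.56 + 2.86q.
Set SMC = demand: 28.56 + 2.86q = 236.25 - 2.39q → q* = 39.5600.
Height of the DWL triangle at q_m is SMC(q_m) − demand(q_m) = MEC(q_m) = 67.2005.
DWL = ½ × 12.8001 × 67.2005 = 430.0866.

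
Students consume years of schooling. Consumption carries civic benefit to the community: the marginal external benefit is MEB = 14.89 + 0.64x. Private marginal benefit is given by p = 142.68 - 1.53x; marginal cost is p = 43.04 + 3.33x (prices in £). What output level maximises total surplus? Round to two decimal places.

x* = 27.14

Social marginal benefit = demand + MEB = 157.57 - 0.89x.
Set SMB = MC: 157.57 - 0.89x = 43.04 + 3.33x → x* = 27.1398.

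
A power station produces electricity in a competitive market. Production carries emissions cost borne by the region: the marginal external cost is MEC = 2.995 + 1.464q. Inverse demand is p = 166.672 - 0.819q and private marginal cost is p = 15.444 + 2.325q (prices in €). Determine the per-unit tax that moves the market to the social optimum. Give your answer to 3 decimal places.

Social marginal cost = private MC + MEC = 18.439 + 3.789q.
Set SMC = demand: 18.439 + 3.789q = 166.672 - 0.819q → q* = 32.1686.
The Pigouvian tax equals MEC at q*: 2.995 + 1.464×32.1686 = 50.0898.

tax = €50.090 per unit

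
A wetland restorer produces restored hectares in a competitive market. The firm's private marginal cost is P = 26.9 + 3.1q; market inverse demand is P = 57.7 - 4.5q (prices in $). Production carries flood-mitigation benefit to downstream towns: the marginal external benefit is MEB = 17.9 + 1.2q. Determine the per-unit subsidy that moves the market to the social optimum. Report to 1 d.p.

subsidy = $27.0 per unit

Social marginal cost = private MC − MEB = 9.0 + 1.9q.
Set SMC = demand: 9.0 + 1.9q = 57.7 - 4.5q → q* = 7.6094.
The Pigouvian subsidy equals MEB at q*: 17.9 + 1.2×7.6094 = 27.0313.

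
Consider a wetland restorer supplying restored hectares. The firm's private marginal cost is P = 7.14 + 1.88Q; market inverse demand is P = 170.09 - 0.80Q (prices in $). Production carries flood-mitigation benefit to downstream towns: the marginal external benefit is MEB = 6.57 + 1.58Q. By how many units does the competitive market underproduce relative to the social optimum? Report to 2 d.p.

93.31 units

Market equilibrium (private): 7.14 + 1.88Q = 170.09 - 0.80Q → Q_m = 60.8022.
Social marginal cost = private MC − MEB = 0.57 + 0.30Q.
Set SMC = demand: 0.57 + 0.30Q = 170.09 - 0.80Q → Q* = 154.1091.
Gap = |60.8022 − 154.1091| = 93.3069.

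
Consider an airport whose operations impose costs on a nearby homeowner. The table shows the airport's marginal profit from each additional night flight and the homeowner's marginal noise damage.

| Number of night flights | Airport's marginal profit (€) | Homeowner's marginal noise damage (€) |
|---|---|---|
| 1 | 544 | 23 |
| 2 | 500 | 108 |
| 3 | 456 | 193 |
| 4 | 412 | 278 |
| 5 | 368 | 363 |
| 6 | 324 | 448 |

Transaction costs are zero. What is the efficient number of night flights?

Bargaining reaches the level where marginal profit last exceeds marginal noise damage.
That holds through level 5 (368 ≥ 363) but not at 6 (324 < 448).

5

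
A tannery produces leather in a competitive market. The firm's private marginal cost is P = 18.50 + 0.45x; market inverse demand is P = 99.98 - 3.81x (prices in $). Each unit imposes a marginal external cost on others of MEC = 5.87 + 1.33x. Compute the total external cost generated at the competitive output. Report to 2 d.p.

$355.55

Market equilibrium (private): 18.50 + 0.45x = 99.98 - 3.81x → x_m = 19.1268.
Total external cost = ∫₀^{x_m} (5.87 + 1.33x) dx = 5.87×19.1268 + ½×1.33×19.1268² = 355.5542.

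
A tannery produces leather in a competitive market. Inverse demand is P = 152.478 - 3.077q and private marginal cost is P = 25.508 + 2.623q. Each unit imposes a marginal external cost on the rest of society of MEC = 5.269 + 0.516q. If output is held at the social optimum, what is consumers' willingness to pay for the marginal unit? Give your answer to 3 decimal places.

P = 92.234

Social marginal cost = private MC + MEC = 30.777 + 3.139q.
Set SMC = demand: 30.777 + 3.139q = 152.478 - 3.077q → q* = 19.5787.
Consumer price on the demand curve at q*: 152.478 − 3.077×19.5787 = 92.2343.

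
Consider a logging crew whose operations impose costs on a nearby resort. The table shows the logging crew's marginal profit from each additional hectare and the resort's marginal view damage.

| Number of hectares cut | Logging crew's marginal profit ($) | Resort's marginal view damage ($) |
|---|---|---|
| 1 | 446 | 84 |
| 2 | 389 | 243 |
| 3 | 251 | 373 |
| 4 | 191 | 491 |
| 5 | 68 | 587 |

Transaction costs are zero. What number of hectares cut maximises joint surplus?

Bargaining reaches the level where marginal profit last exceeds marginal view damage.
That holds through level 2 (389 ≥ 243) but not at 3 (251 < 373).

2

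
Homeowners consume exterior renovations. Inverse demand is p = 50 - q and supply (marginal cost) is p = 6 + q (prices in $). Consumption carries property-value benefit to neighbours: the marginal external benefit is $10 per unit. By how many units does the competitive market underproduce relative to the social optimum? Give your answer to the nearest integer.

Market equilibrium (private): 6 + q = 50 - q → q_m = 22.0000.
Social marginal benefit = demand + MEB = 60 - q.
Set SMB = MC: 60 - q = 6 + q → q* = 27.0000.
Gap = |22.0000 − 27.0000| = 5.0000.

5 units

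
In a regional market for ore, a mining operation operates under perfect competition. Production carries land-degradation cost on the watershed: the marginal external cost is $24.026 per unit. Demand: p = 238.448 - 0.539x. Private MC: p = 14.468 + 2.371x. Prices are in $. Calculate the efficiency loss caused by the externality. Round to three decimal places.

Market equilibrium (private): 14.468 + 2.371x = 238.448 - 0.539x → x_m = 76.9691.
Social marginal cost = private MC + MEC = 38.494 + 2.371x.
Set SMC = demand: 38.494 + 2.371x = 238.448 - 0.539x → x* = 68.7127.
Between x* and x_m the wedge SMC − demand runs linearly from 0 to MEC(x_m), so the loss is a triangle.
DWL = ½ × 8.2564 × 24.0260 = 99.1841.

DWL = $99.184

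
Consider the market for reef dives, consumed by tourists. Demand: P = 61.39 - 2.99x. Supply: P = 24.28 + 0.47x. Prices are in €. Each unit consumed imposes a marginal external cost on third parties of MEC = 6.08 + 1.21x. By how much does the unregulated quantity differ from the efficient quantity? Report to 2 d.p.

Market equilibrium (private): 24.28 + 0.47x = 61.39 - 2.99x → x_m = 10.7254.
Social marginal benefit = demand − MEC = 55.31 - 4.20x.
Set SMB = MC: 55.31 - 4.20x = 24.28 + 0.47x → x* = 6.6445.
Gap = |10.7254 − 6.6445| = 4.0809.

4.08 units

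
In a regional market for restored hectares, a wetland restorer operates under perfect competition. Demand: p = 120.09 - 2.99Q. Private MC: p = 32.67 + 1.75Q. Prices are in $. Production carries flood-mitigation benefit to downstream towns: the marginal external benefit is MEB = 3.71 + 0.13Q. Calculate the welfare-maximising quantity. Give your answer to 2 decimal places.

Q* = 19.77

Social marginal cost = private MC − MEB = 28.96 + 1.62Q.
Set SMC = demand: 28.96 + 1.62Q = 120.09 - 2.99Q → Q* = 19.7679.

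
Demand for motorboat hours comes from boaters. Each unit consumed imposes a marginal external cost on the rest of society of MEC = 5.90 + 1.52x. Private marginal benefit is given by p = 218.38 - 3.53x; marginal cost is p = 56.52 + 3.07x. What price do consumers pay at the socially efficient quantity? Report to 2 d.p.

Social marginal benefit = demand − MEC = 212.48 - 5.05x.
Set SMB = MC: 212.48 - 5.05x = 56.52 + 3.07x → x* = 19.2069.
Consumer price on the demand curve at x*: 218.38 − 3.53×19.2069 = 150.5796.

P = 150.58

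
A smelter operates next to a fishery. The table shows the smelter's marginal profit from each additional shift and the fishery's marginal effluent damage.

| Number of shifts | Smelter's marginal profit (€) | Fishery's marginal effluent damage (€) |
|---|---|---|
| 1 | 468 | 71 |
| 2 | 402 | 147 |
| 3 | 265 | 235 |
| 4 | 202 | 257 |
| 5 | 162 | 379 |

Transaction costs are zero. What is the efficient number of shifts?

Bargaining reaches the level where marginal profit last exceeds marginal effluent damage.
That holds through level 3 (265 ≥ 235) but not at 4 (202 < 257).

3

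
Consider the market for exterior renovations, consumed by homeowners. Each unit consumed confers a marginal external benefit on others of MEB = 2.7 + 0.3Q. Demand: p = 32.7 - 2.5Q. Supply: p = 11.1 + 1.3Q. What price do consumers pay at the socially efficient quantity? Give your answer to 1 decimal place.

P = 15.3

Social marginal benefit = demand + MEB = 35.4 - 2.2Q.
Set SMB = MC: 35.4 - 2.2Q = 11.1 + 1.3Q → Q* = 6.9429.
Consumer price on the demand curve at Q*: 32.7 − 2.5×6.9429 = 15.3428.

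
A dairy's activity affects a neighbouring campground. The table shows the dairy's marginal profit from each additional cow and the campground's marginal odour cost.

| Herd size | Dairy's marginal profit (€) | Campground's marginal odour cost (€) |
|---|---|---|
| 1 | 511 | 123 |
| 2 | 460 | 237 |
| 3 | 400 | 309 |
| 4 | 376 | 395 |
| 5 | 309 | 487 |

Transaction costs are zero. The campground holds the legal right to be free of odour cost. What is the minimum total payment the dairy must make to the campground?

Efficient level: marginal profit ≥ marginal odour cost through level 3, so k* = 3.
With the campground holding the right, the dairy must at least compensate total damage at k*: 123 + 237 + 309 = 669.

€669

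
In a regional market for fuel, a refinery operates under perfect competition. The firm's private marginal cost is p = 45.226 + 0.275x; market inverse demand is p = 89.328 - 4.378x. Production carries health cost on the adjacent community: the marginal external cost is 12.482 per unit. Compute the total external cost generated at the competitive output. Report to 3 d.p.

Market equilibrium (private): 45.226 + 0.275x = 89.328 - 4.378x → x_m = 9.4782.
Total external cost = MEC × x_m = 12.482 × 9.4782 = 118.3069.

118.307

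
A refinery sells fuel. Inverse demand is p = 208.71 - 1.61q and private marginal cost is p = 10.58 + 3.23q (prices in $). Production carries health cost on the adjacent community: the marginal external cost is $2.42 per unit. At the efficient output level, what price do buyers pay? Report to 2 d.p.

P = $143.61

Social marginal cost = private MC + MEC = 13.00 + 3.23q.
Set SMC = demand: 13.00 + 3.23q = 208.71 - 1.61q → q* = 40.4360.
Consumer price on the demand curve at q*: 208.71 − 1.61×40.4360 = 143.6080.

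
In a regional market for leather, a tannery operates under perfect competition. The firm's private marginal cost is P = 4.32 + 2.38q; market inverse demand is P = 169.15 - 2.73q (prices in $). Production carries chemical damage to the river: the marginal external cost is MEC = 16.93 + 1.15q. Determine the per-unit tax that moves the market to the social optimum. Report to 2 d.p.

Social marginal cost = private MC + MEC = 21.25 + 3.53q.
Set SMC = demand: 21.25 + 3.53q = 169.15 - 2.73q → q* = 23.6262.
The Pigouvian tax equals MEC at q*: 16.93 + 1.15×23.6262 = 44.1001.

tax = $44.10 per unit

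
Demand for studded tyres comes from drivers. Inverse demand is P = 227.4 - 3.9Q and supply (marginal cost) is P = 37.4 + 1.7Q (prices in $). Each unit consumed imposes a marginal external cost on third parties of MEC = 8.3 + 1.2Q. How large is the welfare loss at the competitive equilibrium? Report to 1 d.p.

Market equilibrium (private): 37.4 + 1.7Q = 227.4 - 3.9Q → Q_m = 33.9286.
Social marginal benefit = demand − MEC = 219.1 - 5.1Q.
Set SMB = MC: 219.1 - 5.1Q = 37.4 + 1.7Q → Q* = 26.7206.
The welfare-loss triangle has base |Q_m − Q*| and height MEC(Q_m) (the vertical gap between SMB and MC is zero at Q* and MEC at Q_m).
DWL = ½ × 7.2080 × 49.0143 = 176.6475.

DWL = $176.6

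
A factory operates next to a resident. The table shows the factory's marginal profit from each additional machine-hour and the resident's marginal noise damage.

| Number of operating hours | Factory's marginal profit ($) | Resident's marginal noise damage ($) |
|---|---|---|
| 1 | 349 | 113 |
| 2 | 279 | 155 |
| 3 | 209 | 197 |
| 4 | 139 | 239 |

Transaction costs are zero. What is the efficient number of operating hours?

3

Bargaining reaches the level where marginal profit last exceeds marginal noise damage.
That holds through level 3 (209 ≥ 197) but not at 4 (139 < 239).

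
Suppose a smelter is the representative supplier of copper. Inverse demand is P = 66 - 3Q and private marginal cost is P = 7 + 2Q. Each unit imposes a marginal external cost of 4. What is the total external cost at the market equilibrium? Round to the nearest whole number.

47

Market equilibrium (private): 7 + 2Q = 66 - 3Q → Q_m = 11.8000.
Total external cost = MEC × Q_m = 4 × 11.8000 = 47.2000.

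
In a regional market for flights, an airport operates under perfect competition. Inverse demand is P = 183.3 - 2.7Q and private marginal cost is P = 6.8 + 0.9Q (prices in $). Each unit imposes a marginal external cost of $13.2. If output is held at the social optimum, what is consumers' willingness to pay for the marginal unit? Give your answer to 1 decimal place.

Social marginal cost = private MC + MEC = 20.0 + 0.9Q.
Set SMC = demand: 20.0 + 0.9Q = 183.3 - 2.7Q → Q* = 45.3611.
Consumer price on the demand curve at Q*: 183.3 − 2.7×45.3611 = 60.8250.

P = $60.8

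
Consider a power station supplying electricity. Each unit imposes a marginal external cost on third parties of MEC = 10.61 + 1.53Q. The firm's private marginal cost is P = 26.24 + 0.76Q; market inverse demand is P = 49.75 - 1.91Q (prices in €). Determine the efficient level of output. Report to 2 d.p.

Social marginal cost = private MC + MEC = 36.85 + 2.29Q.
Set SMC = demand: 36.85 + 2.29Q = 49.75 - 1.91Q → Q* = 3.0714.

Q* = 3.07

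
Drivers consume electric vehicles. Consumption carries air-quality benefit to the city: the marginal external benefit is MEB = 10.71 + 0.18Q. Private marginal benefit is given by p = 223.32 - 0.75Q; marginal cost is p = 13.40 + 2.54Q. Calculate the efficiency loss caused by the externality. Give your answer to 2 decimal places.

DWL = 79.20

Market equilibrium (private): 13.40 + 2.54Q = 223.32 - 0.75Q → Q_m = 63.8055.
Social marginal benefit = demand + MEB = 234.03 - 0.57Q.
Set SMB = MC: 234.03 - 0.57Q = 13.40 + 2.54Q → Q* = 70.9421.
The welfare-loss triangle has base |Q_m − Q*| and height MEB(Q_m) (the vertical gap between SMB and MC is zero at Q* and MEB at Q_m).
DWL = ½ × 7.1366 × 22.1950 = 79.1984.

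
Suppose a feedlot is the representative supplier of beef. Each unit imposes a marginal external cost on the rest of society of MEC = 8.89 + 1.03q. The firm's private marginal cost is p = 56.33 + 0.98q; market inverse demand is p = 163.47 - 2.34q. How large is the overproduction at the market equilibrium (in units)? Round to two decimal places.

9.68 units

Market equilibrium (private): 56.33 + 0.98q = 163.47 - 2.34q → q_m = 32.2711.
Social marginal cost = private MC + MEC = 65.22 + 2.01q.
Set SMC = demand: 65.22 + 2.01q = 163.47 - 2.34q → q* = 22.5862.
Gap = |32.2711 − 22.5862| = 9.6849.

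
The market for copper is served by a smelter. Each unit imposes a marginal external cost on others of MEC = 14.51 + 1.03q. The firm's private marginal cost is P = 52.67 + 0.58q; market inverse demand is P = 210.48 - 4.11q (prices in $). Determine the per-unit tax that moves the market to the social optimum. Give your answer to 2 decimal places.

tax = $40.31 per unit

Social marginal cost = private MC + MEC = 67.18 + 1.61q.
Set SMC = demand: 67.18 + 1.61q = 210.48 - 4.11q → q* = 25.0524.
The Pigouvian tax equals MEC at q*: 14.51 + 1.03×25.0524 = 40.3140.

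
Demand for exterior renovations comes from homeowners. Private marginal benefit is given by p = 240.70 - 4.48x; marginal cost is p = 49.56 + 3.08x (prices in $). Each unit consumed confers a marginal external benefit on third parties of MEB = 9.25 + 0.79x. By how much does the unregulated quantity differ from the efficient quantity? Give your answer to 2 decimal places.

Market equilibrium (private): 49.56 + 3.08x = 240.70 - 4.48x → x_m = 25.2831.
Social marginal benefit = demand + MEB = 249.95 - 3.69x.
Set SMB = MC: 249.95 - 3.69x = 49.56 + 3.08x → x* = 29.5997.
Gap = |25.2831 − 29.5997| = 4.3166.

4.32 units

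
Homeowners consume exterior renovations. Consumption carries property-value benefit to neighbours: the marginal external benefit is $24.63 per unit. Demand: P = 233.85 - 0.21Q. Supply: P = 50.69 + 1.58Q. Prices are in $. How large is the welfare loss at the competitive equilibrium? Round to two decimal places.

DWL = $169.45

Market equilibrium (private): 50.69 + 1.58Q = 233.85 - 0.21Q → Q_m = 102.3240.
Social marginal benefit = demand + MEB = 258.48 - 0.21Q.
Set SMB = MC: 258.48 - 0.21Q = 50.69 + 1.58Q → Q* = 116.0838.
The loss is the area between SMB and MC from Q* to Q_m; with linear curves that's a triangle of height MEB(Q_m).
DWL = ½ × 13.7598 × 24.6300 = 169.4519.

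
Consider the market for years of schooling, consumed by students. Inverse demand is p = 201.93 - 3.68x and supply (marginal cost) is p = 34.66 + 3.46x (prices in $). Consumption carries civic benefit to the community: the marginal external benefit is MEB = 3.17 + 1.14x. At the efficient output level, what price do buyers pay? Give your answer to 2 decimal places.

P = $97.39

Social marginal benefit = demand + MEB = 205.10 - 2.54x.
Set SMB = MC: 205.10 - 2.54x = 34.66 + 3.46x → x* = 28.4067.
Consumer price on the demand curve at x*: 201.93 − 3.68×28.4067 = 97.3933.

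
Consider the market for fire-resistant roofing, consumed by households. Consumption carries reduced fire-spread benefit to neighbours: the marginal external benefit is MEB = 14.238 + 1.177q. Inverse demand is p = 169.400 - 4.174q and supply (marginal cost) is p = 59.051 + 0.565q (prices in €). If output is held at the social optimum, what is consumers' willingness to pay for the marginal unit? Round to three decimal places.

Social marginal benefit = demand + MEB = 183.638 - 2.997q.
Set SMB = MC: 183.638 - 2.997q = 59.051 + 0.565q → q* = 34.9767.
Consumer price on the demand curve at q*: 169.400 − 4.174×34.9767 = 23.4073.

P = €23.407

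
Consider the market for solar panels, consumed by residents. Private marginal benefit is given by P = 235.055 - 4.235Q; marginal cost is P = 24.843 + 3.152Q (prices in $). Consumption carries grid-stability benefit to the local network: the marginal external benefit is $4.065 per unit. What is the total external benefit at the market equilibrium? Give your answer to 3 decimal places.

Market equilibrium (private): 24.843 + 3.152Q = 235.055 - 4.235Q → Q_m = 28.4570.
Total external benefit = MEB × Q_m = 4.065 × 28.4570 = 115.6777.

$115.678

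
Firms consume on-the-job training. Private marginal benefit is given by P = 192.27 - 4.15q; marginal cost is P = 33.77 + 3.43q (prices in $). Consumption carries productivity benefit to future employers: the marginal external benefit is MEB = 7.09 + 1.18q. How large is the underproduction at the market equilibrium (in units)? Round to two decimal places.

4.96 units

Market equilibrium (private): 33.77 + 3.43q = 192.27 - 4.15q → q_m = 20.9103.
Social marginal benefit = demand + MEB = 199.36 - 2.97q.
Set SMB = MC: 199.36 - 2.97q = 33.77 + 3.43q → q* = 25.8734.
Gap = |20.9103 − 25.8734| = 4.9631.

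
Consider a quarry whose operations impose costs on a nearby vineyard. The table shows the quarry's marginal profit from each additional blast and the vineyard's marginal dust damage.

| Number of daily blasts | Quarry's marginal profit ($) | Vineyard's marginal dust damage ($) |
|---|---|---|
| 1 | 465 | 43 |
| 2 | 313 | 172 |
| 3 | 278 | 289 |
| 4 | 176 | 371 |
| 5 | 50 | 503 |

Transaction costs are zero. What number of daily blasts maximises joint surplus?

2

Bargaining reaches the level where marginal profit last exceeds marginal dust damage.
That holds through level 2 (313 ≥ 172) but not at 3 (278 < 289).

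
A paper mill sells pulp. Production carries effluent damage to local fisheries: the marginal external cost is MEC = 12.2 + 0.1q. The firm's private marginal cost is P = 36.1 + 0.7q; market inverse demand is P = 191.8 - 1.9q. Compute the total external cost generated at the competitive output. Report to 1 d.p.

Market equilibrium (private): 36.1 + 0.7q = 191.8 - 1.9q → q_m = 59.8846.
Total external cost = ∫₀^{q_m} (12.2 + 0.1q) dq = 12.2×59.8846 + ½×0.1×59.8846² = 909.9004.

909.9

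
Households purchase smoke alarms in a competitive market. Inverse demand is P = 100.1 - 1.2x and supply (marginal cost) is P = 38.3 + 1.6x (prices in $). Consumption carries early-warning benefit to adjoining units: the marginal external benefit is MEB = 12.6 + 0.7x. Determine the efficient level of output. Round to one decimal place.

Social marginal benefit = demand + MEB = 112.7 - 0.5x.
Set SMB = MC: 112.7 - 0.5x = 38.3 + 1.6x → x* = 35.4286.

x* = 35.4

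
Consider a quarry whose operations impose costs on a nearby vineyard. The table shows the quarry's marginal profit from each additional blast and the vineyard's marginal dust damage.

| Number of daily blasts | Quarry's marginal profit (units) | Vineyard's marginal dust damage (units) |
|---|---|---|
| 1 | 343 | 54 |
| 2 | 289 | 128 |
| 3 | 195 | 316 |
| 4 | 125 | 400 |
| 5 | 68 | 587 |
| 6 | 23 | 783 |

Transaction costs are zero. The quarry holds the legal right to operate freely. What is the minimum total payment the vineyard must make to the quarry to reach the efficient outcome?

411

Left alone the quarry would choose level 6 (marginal profit stays positive).
Efficient level: k* = 2 (marginal profit ≥ marginal dust damage through 2).
The vineyard must at least cover the quarry's forgone profit from cutting 6→2: 195 + 125 + 68 + 23 = 411.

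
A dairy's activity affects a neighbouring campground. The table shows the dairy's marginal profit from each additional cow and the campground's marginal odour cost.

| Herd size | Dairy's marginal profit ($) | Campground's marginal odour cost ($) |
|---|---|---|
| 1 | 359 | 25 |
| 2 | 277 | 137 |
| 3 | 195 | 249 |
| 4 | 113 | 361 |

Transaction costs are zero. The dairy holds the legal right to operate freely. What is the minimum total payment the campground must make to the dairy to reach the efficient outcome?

$308

Left alone the dairy would choose level 4 (marginal profit stays positive).
Efficient level: k* = 2 (marginal profit ≥ marginal odour cost through 2).
The campground must at least cover the dairy's forgone profit from cutting 4→2: 195 + 113 = 308.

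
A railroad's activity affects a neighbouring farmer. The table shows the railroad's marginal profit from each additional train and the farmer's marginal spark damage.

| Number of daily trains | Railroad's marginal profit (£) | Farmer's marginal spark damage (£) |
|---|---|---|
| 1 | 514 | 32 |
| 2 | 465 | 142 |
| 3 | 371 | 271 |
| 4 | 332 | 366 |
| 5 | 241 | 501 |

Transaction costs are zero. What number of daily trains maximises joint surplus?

3

Bargaining reaches the level where marginal profit last exceeds marginal spark damage.
That holds through level 3 (371 ≥ 271) but not at 4 (332 < 366).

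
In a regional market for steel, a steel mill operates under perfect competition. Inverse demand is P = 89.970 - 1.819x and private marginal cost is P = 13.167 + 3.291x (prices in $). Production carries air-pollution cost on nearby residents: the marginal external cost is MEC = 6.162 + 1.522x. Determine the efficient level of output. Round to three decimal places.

x* = 10.652

Social marginal cost = private MC + MEC = 19.329 + 4.813x.
Set SMC = demand: 19.329 + 4.813x = 89.970 - 1.819x → x* = 10.6515.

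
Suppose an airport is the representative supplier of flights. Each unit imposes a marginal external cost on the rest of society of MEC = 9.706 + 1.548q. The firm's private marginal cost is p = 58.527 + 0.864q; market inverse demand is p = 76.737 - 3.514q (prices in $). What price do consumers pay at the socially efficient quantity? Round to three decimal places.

Social marginal cost = private MC + MEC = 68.233 + 2.412q.
Set SMC = demand: 68.233 + 2.412q = 76.737 - 3.514q → q* = 1.4350.
Consumer price on the demand curve at q*: 76.737 − 3.514×1.4350 = 71.6944.

P = $71.694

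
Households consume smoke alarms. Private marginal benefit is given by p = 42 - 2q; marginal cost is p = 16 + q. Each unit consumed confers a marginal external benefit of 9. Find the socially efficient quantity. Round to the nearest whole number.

Social marginal benefit = demand + MEB = 51 - 2q.
Set SMB = MC: 51 - 2q = 16 + q → q* = 11.6667.

q* = 12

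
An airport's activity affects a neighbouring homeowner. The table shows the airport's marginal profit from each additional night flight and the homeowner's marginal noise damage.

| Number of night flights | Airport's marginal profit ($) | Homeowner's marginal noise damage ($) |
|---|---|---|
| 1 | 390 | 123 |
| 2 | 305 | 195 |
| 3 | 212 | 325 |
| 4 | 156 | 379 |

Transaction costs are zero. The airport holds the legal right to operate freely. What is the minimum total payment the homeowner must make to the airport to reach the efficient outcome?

$368

Left alone the airport would choose level 4 (marginal profit stays positive).
Efficient level: k* = 2 (marginal profit ≥ marginal noise damage through 2).
The homeowner must at least cover the airport's forgone profit from cutting 4→2: 212 + 156 = 368.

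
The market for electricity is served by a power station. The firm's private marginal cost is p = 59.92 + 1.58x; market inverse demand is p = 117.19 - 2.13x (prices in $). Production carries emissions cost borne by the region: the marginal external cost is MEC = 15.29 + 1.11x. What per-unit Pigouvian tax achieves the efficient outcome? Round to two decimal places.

tax = $24.96 per unit

Social marginal cost = private MC + MEC = 75.21 + 2.69x.
Set SMC = demand: 75.21 + 2.69x = 117.19 - 2.13x → x* = 8.7095.
The Pigouvian tax equals MEC at x*: 15.29 + 1.11×8.7095 = 24.9575.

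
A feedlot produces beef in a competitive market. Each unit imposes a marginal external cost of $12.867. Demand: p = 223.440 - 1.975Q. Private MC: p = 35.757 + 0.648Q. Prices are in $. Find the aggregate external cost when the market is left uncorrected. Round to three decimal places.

Market equilibrium (private): 35.757 + 0.648Q = 223.440 - 1.975Q → Q_m = 71.5528.
Total external cost = MEC × Q_m = 12.867 × 71.5528 = 920.6699.

$920.670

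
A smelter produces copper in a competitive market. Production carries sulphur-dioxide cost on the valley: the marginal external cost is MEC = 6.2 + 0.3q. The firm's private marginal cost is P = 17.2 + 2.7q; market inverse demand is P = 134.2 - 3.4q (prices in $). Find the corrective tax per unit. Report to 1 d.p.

Social marginal cost = private MC + MEC = 23.4 + 3.0q.
Set SMC = demand: 23.4 + 3.0q = 134.2 - 3.4q → q* = 17.3125.
The Pigouvian tax equals MEC at q*: 6.2 + 0.3×17.3125 = 11.3938.

tax = $11.4 per unit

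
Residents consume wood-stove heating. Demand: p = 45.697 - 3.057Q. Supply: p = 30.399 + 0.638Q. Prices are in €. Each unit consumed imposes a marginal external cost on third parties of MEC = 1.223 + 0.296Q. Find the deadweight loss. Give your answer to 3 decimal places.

DWL = €0.751

Market equilibrium (private): 30.399 + 0.638Q = 45.697 - 3.057Q → Q_m = 4.1402.
Social marginal benefit = demand − MEC = 44.474 - 3.353Q.
Set SMB = MC: 44.474 - 3.353Q = 30.399 + 0.638Q → Q* = 3.5267.
The loss is the area between SMB and MC from Q* to Q_m; with linear curves that's a triangle of height MEC(Q_m).
DWL = ½ × 0.6135 × 2.4485 = 0.7511.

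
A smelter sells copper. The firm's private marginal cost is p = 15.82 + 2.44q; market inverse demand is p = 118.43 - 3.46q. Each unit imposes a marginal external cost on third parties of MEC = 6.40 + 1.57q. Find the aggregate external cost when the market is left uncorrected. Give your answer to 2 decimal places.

Market equilibrium (private): 15.82 + 2.44q = 118.43 - 3.46q → q_m = 17.3915.
Total external cost = ∫₀^{q_m} (6.40 + 1.57q) dq = 6.40×17.3915 + ½×1.57×17.3915² = 348.7401.

348.74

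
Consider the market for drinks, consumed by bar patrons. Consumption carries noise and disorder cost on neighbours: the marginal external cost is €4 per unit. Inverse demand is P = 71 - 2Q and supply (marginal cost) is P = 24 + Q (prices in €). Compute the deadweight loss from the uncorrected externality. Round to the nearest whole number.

DWL = €3

Market equilibrium (private): 24 + Q = 71 - 2Q → Q_m = 15.6667.
Social marginal benefit = demand − MEC = 67 - 2Q.
Set SMB = MC: 67 - 2Q = 24 + Q → Q* = 14.3333.
The welfare-loss triangle has base |Q_m − Q*| and height MEC(Q_m) (the vertical gap between SMB and MC is zero at Q* and MEC at Q_m).
DWL = ½ × 1.3334 × 4.0000 = 2.6668.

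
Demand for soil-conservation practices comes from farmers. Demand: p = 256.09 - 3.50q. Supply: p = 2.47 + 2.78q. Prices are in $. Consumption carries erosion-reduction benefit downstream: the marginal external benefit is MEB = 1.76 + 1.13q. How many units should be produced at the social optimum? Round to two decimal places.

Social marginal benefit = demand + MEB = 257.85 - 2.37q.
Set SMB = MC: 257.85 - 2.37q = 2.47 + 2.78q → q* = 49.5883.

q* = 49.59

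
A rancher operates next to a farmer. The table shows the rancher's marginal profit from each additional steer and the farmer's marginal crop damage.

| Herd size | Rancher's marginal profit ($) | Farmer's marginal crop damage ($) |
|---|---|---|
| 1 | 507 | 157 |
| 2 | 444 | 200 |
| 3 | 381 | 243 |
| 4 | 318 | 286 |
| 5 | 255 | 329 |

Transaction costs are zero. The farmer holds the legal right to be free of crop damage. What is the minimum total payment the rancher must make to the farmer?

$886

Efficient level: marginal profit ≥ marginal crop damage through level 4, so k* = 4.
With the farmer holding the right, the rancher must at least compensate total damage at k*: 157 + 200 + 243 + 286 = 886.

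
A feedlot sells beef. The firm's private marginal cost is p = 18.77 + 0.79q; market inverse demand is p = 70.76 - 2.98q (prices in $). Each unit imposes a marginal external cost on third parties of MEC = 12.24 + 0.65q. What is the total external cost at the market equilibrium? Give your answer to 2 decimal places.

$230.60

Market equilibrium (private): 18.77 + 0.79q = 70.76 - 2.98q → q_m = 13.7905.
Total external cost = ∫₀^{q_m} (12.24 + 0.65q) dq = 12.24×13.7905 + ½×0.65×13.7905² = 230.6035.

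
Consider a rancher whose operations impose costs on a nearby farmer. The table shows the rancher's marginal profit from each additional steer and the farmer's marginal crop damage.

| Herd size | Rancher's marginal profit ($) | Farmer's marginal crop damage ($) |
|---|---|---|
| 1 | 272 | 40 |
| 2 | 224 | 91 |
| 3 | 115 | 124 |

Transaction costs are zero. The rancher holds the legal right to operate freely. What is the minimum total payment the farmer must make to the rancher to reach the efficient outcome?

Left alone the rancher would choose level 3 (marginal profit stays positive).
Efficient level: k* = 2 (marginal profit ≥ marginal crop damage through 2).
The farmer must at least cover the rancher's forgone profit from cutting 3→2: 115 = 115.

$115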